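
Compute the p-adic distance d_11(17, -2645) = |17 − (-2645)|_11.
d_11(17, -2645) = 1/1331

Step 1 — x − y = 17 − (-2645) = 2662. Step 2 — v_11(2662) = 3 (factor: 2662 = (11^3 · 2); the sign does not affect v_p). Step 3 — |x − y|_11 = 11^{-3} = 1/1331.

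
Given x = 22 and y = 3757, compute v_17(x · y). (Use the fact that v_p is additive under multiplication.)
v_17(82654) = 2

v_p(x) = 0 (factor: 22 = 17^0 · 22); v_p(y) = 2 (factor: 3757 = 17^2 · 13). Additivity: v_p(xy) = v_p(x) + v_p(y) = 0 + 2 = 2. (Direct check: xy = 82654 = 17^2 · (286).)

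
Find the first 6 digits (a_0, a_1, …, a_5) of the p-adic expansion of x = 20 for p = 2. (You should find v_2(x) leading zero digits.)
(a_0, …, a_5) = (0, 0, 1, 0, 1, 0)

v_2(20) = 2, so a_0 = ... = a_1 = 0. Factor out: x = 2^2 · u with u = 5 a unit in ℤ_2. Expand u iteratively via a_{v+i} = u_i mod 2, u_{i+1} = (u_i − a_{v+i})/2:
  u_0 = 5;  a_2 = 1;  u_1 = (u_0 − 1)/2 = 2
  u_1 = 2;  a_3 = 0;  u_2 = (u_1 − 0)/2 = 1
  u_2 = 1;  a_4 = 1;  u_3 = (u_2 − 1)/2 = 0
  u_3 = 0;  a_5 = 0;  u_4 = (u_3 − 0)/2 = 0
Digits: (0, 0, 1, 0, 1, 0).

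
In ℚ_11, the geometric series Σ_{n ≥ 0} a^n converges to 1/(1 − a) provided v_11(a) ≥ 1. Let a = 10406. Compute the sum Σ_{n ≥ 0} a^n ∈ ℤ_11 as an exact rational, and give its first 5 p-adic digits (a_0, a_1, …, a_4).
Σ a^n = 1/(1 − a) = -1/10405;  first 5 digits = (1, 0, 9, 7, 4)

v_11(a) = 2 ≥ 1, so the series converges in ℤ_11 to 1/(1 − a) = 1/(1 − 10406) = -1/10405. Expand this rational in ℤ_11: compute digits iteratively via d_i = x_i mod 11, x_{i+1} = (x_i − d_i)/11. The first 5 digits are (1, 0, 9, 7, 4).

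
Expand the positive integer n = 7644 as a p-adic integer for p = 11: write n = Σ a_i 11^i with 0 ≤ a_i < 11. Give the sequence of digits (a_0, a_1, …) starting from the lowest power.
(a_0, a_1, …) = (10, 1, 8, 5)

Repeated division by 11 gives the digits low-to-high: 7644 = 10 + 1·11^1 + 8·11^2 + 5·11^3. Digit sequence: (10, 1, 8, 5).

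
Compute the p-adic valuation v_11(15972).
v_11(15972) = 3

v_11(n) is the largest exponent k such that 11^k divides n. Factor out: 15972 = 11^3 · 12. (Sign doesn't affect v_p.) So v_11(15972) = 3.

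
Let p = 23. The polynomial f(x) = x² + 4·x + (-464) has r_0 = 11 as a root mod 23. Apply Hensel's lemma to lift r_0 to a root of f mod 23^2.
r_1 = 287 (mod 529)

Hensel: r_{i+1} = r_i − f(r_i)·(f′(r_i))^{-1} mod 23^{i+2}, f′(x) = 2x + 4. Iterate:
  r_0 = 11 (mod 23)
  r_1 = 287 (mod 529)
Final: r = 287 satisfies f(r) ≡ 0 mod 23^2.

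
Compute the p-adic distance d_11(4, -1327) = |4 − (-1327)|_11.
d_11(4, -1327) = 1/1331

Step 1 — x − y = 4 − (-1327) = 1331. Step 2 — v_11(1331) = 3 (factor: 1331 = (11^3 · 1); the sign does not affect v_p). Step 3 — |x − y|_11 = 11^{-3} = 1/1331.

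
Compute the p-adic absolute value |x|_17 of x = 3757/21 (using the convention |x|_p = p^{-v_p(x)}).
|3757/21|_17 = 1/289

Step 1 — compute v_17(x) by factoring powers of 17 out of the numerator and denominator: v_17(3757/21) = 2. Step 2 — apply |x|_p = p^{-v_p(x)} = 17^{-2} = 1/289.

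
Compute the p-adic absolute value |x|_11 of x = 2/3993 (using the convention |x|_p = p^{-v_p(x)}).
|2/3993|_11 = 1331

Step 1 — compute v_11(x) by factoring powers of 11 out of the numerator and denominator: v_11(2/3993) = -3. Step 2 — apply |x|_p = p^{-v_p(x)} = 11^{3} = 1331.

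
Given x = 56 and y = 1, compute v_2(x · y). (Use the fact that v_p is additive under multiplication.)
v_2(56) = 3

v_p(x) = 3 (factor: 56 = 2^3 · 7); v_p(y) = 0 (factor: 1 = 2^0 · 1). Additivity: v_p(xy) = v_p(x) + v_p(y) = 3 + 0 = 3. (Direct check: xy = 56 = 2^3 · (7).)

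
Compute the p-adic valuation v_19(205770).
v_19(205770) = 3

v_19(n) is the largest exponent k such that 19^k divides n. Factor out: 205770 = 19^3 · 30. (Sign doesn't affect v_p.) So v_19(205770) = 3.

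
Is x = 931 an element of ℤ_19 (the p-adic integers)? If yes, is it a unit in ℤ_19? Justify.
x ∈ ℤ_19 but not a unit; v_19(x) = 1 > 0

ℤ_19 = {x ∈ ℚ_19 : v_19(x) ≥ 0} and ℤ_19^× = {x ∈ ℤ_19 : v_19(x) = 0}. Here v_19(931) = v_19(num) − v_19(den) = 1; compare against these criteria.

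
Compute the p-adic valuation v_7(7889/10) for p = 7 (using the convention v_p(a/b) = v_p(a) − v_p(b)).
v_7(7889/10) = 3

Factor powers of 7 from the numerator and denominator of the reduced fraction: 7889 = 7^3 · 23 and 10 = 7^0 · 10. Apply v_p(a/b) = v_p(a) − v_p(b): v_7(7889/10) = 3 − 0 = 3.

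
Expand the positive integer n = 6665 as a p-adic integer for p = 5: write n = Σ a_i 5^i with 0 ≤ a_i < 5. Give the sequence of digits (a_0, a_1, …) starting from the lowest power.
(a_0, a_1, …) = (0, 3, 1, 3, 0, 2)

Repeated division by 5 gives the digits low-to-high: 6665 = 3·5^1 + 1·5^2 + 3·5^3 + 2·5^5. Digit sequence: (0, 3, 1, 3, 0, 2).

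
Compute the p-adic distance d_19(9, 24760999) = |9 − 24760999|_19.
d_19(9, 24760999) = 1/2476099

Step 1 — x − y = 9 − 24760999 = -24760990. Step 2 — v_19(-24760990) = 5 (factor: -24760990 = −(19^5 · 10); the sign does not affect v_p). Step 3 — |x − y|_19 = 19^{-5} = 1/2476099.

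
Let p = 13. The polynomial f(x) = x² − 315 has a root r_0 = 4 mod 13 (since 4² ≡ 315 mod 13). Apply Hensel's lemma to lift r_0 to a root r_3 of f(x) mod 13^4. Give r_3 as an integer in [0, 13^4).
r_3 = 12315 (mod 28561)

Hensel's recurrence: r_{i+1} = r_i − f(r_i)·(f′(r_i))^{-1} mod 13^{i+2}, with f′(x) = 2x. Iterate:
  r_0 = 4 (mod 13)
  r_1 = 147 (mod 169)
  r_2 = 1330 (mod 2197)
  r_3 = 12315 (mod 28561)
Final: r_3 = 12315, and one checks f(r_3) ≡ 0 mod 13^4.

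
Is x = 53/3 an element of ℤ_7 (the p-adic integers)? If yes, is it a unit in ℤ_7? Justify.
x ∈ ℤ_7^× (unit); v_7(x) = 0

ℤ_7 = {x ∈ ℚ_7 : v_7(x) ≥ 0} and ℤ_7^× = {x ∈ ℤ_7 : v_7(x) = 0}. Here v_7(53/3) = v_7(num) − v_7(den) = 0; compare against these criteria.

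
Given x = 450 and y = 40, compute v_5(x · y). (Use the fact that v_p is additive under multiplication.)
v_5(18000) = 3

v_p(x) = 2 (factor: 450 = 5^2 · 18); v_p(y) = 1 (factor: 40 = 5^1 · 8). Additivity: v_p(xy) = v_p(x) + v_p(y) = 2 + 1 = 3. (Direct check: xy = 18000 = 5^3 · (144).)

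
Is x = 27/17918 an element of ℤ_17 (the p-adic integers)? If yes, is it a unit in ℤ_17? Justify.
x ∉ ℤ_17 (v_17(x) = -2 < 0)

ℤ_17 = {x ∈ ℚ_17 : v_17(x) ≥ 0} and ℤ_17^× = {x ∈ ℤ_17 : v_17(x) = 0}. Here v_17(27/17918) = v_17(num) − v_17(den) = -2; compare against these criteria.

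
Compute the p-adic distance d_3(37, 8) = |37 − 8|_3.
d_3(37, 8) = 1

Step 1 — x − y = 37 − 8 = 29. Step 2 — v_3(29) = 0 (factor: 29 = (3^0 · 29); the sign does not affect v_p). Step 3 — |x − y|_3 = 3^{0} = 1.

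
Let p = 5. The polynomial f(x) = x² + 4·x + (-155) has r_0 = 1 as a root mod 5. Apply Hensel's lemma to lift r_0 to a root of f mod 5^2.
r_1 = 1 (mod 25)

Hensel: r_{i+1} = r_i − f(r_i)·(f′(r_i))^{-1} mod 5^{i+2}, f′(x) = 2x + 4. Iterate:
  r_0 = 1 (mod 5)
  r_1 = 1 (mod 25)
Final: r = 1 satisfies f(r) ≡ 0 mod 5^2.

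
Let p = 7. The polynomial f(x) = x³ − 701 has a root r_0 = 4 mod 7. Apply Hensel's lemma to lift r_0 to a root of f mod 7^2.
r_1 = 4 (mod 49)

Hensel: r_{i+1} = r_i − f(r_i)/f′(r_i) mod 7^{i+2}, where f′(x) = 3x². Iterate:
  r_0 = 4 (mod 7)
  r_1 = 4 (mod 49)
Final: r = 4 with f(r) ≡ 0 mod 7^2.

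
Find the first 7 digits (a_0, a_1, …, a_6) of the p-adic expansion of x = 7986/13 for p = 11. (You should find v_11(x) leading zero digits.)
(a_0, …, a_6) = (0, 0, 0, 3, 4, 3, 9)

v_11(7986/13) = 3, so a_0 = ... = a_2 = 0. Factor out: x = 11^3 · u with u = 6/13 a unit in ℤ_11. Expand u iteratively via a_{v+i} = u_i mod 11, u_{i+1} = (u_i − a_{v+i})/11:
  u_0 = 6/13;  a_3 = 3;  u_1 = (u_0 − 3)/11 = -3/13
  u_1 = -3/13;  a_4 = 4;  u_2 = (u_1 − 4)/11 = -5/13
  u_2 = -5/13;  a_5 = 3;  u_3 = (u_2 − 3)/11 = -4/13
  u_3 = -4/13;  a_6 = 9;  u_4 = (u_3 − 9)/11 = -11/13
Digits: (0, 0, 0, 3, 4, 3, 9).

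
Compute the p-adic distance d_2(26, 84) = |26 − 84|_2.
d_2(26, 84) = 1/2

Step 1 — x − y = 26 − 84 = -58. Step 2 — v_2(-58) = 1 (factor: -58 = −(2^1 · 29); the sign does not affect v_p). Step 3 — |x − y|_2 = 2^{-1} = 1/2.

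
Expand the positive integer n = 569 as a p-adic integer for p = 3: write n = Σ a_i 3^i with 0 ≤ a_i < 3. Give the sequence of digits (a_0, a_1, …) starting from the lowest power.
(a_0, a_1, …) = (2, 0, 0, 0, 1, 2)

Repeated division by 3 gives the digits low-to-high: 569 = 2 + 1·3^4 + 2·3^5. Digit sequence: (2, 0, 0, 0, 1, 2).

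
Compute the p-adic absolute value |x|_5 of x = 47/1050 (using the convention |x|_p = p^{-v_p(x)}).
|47/1050|_5 = 25

Step 1 — compute v_5(x) by factoring powers of 5 out of the numerator and denominator: v_5(47/1050) = -2. Step 2 — apply |x|_p = p^{-v_p(x)} = 5^{2} = 25.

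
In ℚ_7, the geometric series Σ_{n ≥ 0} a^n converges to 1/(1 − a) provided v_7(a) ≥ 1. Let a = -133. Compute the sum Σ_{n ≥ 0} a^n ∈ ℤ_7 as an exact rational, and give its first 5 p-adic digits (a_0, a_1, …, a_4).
Σ a^n = 1/(1 − a) = 1/134;  first 5 digits = (1, 2, 1, 3, 2)

v_7(a) = 1 ≥ 1, so the series converges in ℤ_7 to 1/(1 − a) = 1/(1 − (-133)) = 1/134. Expand this rational in ℤ_7: compute digits iteratively via d_i = x_i mod 7, x_{i+1} = (x_i − d_i)/7. The first 5 digits are (1, 2, 1, 3, 2).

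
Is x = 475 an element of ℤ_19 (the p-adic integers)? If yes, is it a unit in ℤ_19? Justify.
x ∈ ℤ_19 but not a unit; v_19(x) = 1 > 0

ℤ_19 = {x ∈ ℚ_19 : v_19(x) ≥ 0} and ℤ_19^× = {x ∈ ℤ_19 : v_19(x) = 0}. Here v_19(475) = v_19(num) − v_19(den) = 1; compare against these criteria.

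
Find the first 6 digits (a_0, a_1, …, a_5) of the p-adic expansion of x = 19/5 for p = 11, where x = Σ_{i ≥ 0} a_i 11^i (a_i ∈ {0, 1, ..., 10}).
(a_0, …, a_5) = (6, 2, 2, 2, 2, 2)

v_11(19/5) = 0 (numerator and denominator both coprime to 11), so x ∈ ℤ_11^×. Compute digits iteratively via a_i = x_i mod 11, x_{i+1} = (x_i − a_i)/11, with x_0 = x:
  x_0 = 19/5;  a_0 = 6;  x_1 = (x_0 − 6)/11 = -1/5
  x_1 = -1/5;  a_1 = 2;  x_2 = (x_1 − 2)/11 = -1/5
  x_2 = -1/5;  a_2 = 2;  x_3 = (x_2 − 2)/11 = -1/5
  x_3 = -1/5;  a_3 = 2;  x_4 = (x_3 − 2)/11 = -1/5
  x_4 = -1/5;  a_4 = 2;  x_5 = (x_4 − 2)/11 = -1/5
  x_5 = -1/5;  a_5 = 2;  x_6 = (x_5 − 2)/11 = -1/5
Digits: (6, 2, 2, 2, 2, 2).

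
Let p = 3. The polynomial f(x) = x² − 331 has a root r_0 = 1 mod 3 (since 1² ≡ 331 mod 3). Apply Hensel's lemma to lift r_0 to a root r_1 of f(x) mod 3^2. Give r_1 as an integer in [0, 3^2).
r_1 = 4 (mod 9)

Hensel's recurrence: r_{i+1} = r_i − f(r_i)·(f′(r_i))^{-1} mod 3^{i+2}, with f′(x) = 2x. Iterate:
  r_0 = 1 (mod 3)
  r_1 = 4 (mod 9)
Final: r_1 = 4, and one checks f(r_1) ≡ 0 mod 3^2.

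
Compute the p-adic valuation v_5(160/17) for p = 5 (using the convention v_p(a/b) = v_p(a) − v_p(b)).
v_5(160/17) = 1

Factor powers of 5 from the numerator and denominator of the reduced fraction: 160 = 5^1 · 32 and 17 = 5^0 · 17. Apply v_p(a/b) = v_p(a) − v_p(b): v_5(160/17) = 1 − 0 = 1.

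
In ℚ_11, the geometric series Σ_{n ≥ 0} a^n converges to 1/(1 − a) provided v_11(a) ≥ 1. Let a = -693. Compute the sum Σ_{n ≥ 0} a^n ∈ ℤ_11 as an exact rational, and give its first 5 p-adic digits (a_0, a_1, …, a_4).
Σ a^n = 1/(1 − a) = 1/694;  first 5 digits = (1, 3, 3, 2, 9)

v_11(a) = 1 ≥ 1, so the series converges in ℤ_11 to 1/(1 − a) = 1/(1 − (-693)) = 1/694. Expand this rational in ℤ_11: compute digits iteratively via d_i = x_i mod 11, x_{i+1} = (x_i − d_i)/11. The first 5 digits are (1, 3, 3, 2, 9).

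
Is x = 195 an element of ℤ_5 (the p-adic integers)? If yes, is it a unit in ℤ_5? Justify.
x ∈ ℤ_5 but not a unit; v_5(x) = 1 > 0

ℤ_5 = {x ∈ ℚ_5 : v_5(x) ≥ 0} and ℤ_5^× = {x ∈ ℤ_5 : v_5(x) = 0}. Here v_5(195) = v_5(num) − v_5(den) = 1; compare against these criteria.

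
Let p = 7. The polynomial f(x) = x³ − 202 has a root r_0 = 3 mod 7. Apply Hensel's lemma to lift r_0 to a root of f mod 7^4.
r_3 = 269 (mod 2401)

Hensel: r_{i+1} = r_i − f(r_i)/f′(r_i) mod 7^{i+2}, where f′(x) = 3x². Iterate:
  r_0 = 3 (mod 7)
  r_1 = 24 (mod 49)
  r_2 = 269 (mod 343)
  r_3 = 269 (mod 2401)
Final: r = 269 with f(r) ≡ 0 mod 7^4.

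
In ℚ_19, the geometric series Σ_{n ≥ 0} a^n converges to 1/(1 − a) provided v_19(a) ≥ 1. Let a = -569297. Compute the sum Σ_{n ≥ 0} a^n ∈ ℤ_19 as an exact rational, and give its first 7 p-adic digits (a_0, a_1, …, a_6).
Σ a^n = 1/(1 − a) = 1/569298;  first 7 digits = (1, 0, 0, 12, 14, 18, 10)

v_19(a) = 3 ≥ 1, so the series converges in ℤ_19 to 1/(1 − a) = 1/(1 − (-569297)) = 1/569298. Expand this rational in ℤ_19: compute digits iteratively via d_i = x_i mod 19, x_{i+1} = (x_i − d_i)/19. The first 7 digits are (1, 0, 0, 12, 14, 18, 10).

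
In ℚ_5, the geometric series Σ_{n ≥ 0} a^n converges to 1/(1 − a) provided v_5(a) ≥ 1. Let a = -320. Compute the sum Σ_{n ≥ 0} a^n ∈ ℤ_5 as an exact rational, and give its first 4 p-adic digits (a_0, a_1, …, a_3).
Σ a^n = 1/(1 − a) = 1/321;  first 4 digits = (1, 1, 3, 2)

v_5(a) = 1 ≥ 1, so the series converges in ℤ_5 to 1/(1 − a) = 1/(1 − (-320)) = 1/321. Expand this rational in ℤ_5: compute digits iteratively via d_i = x_i mod 5, x_{i+1} = (x_i − d_i)/5. The first 4 digits are (1, 1, 3, 2).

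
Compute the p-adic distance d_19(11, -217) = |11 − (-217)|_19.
d_19(11, -217) = 1/19

Step 1 — x − y = 11 − (-217) = 228. Step 2 — v_19(228) = 1 (factor: 228 = (19^1 · 12); the sign does not affect v_p). Step 3 — |x − y|_19 = 19^{-1} = 1/19.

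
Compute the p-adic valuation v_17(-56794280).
v_17(-56794280) = 5

v_17(n) is the largest exponent k such that 17^k divides n. Factor out: -56794280 = -17^5 · 40. (Sign doesn't affect v_p.) So v_17(-56794280) = 5.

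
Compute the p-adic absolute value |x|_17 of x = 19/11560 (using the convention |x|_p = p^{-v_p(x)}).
|19/11560|_17 = 289

Step 1 — compute v_17(x) by factoring powers of 17 out of the numerator and denominator: v_17(19/11560) = -2. Step 2 — apply |x|_p = p^{-v_p(x)} = 17^{2} = 289.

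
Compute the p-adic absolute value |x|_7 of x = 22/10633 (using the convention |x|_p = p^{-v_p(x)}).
|22/10633|_7 = 343

Step 1 — compute v_7(x) by factoring powers of 7 out of the numerator and denominator: v_7(22/10633) = -3. Step 2 — apply |x|_p = p^{-v_p(x)} = 7^{3} = 343.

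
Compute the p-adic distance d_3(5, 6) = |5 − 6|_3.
d_3(5, 6) = 1

Step 1 — x − y = 5 − 6 = -1. Step 2 — v_3(-1) = 0 (factor: -1 = −(3^0 · 1); the sign does not affect v_p). Step 3 — |x − y|_3 = 3^{0} = 1.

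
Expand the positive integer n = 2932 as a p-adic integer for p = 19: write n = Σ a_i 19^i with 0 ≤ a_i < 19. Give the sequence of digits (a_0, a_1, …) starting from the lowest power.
(a_0, a_1, …) = (6, 2, 8)

Repeated division by 19 gives the digits low-to-high: 2932 = 6 + 2·19^1 + 8·19^2. Digit sequence: (6, 2, 8).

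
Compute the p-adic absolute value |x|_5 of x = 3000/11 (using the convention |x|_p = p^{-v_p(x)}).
|3000/11|_5 = 1/125

Step 1 — compute v_5(x) by factoring powers of 5 out of the numerator and denominator: v_5(3000/11) = 3. Step 2 — apply |x|_p = p^{-v_p(x)} = 5^{-3} = 1/125.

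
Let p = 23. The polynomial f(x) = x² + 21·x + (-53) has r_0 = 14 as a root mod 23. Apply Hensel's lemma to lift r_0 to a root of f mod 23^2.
r_1 = 221 (mod 529)

Hensel: r_{i+1} = r_i − f(r_i)·(f′(r_i))^{-1} mod 23^{i+2}, f′(x) = 2x + 21. Iterate:
  r_0 = 14 (mod 23)
  r_1 = 221 (mod 529)
Final: r = 221 satisfies f(r) ≡ 0 mod 23^2.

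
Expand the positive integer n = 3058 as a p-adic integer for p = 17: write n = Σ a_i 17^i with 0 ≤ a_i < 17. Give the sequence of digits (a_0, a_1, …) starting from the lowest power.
(a_0, a_1, …) = (15, 9, 10)

Repeated division by 17 gives the digits low-to-high: 3058 = 15 + 9·17^1 + 10·17^2. Digit sequence: (15, 9, 10).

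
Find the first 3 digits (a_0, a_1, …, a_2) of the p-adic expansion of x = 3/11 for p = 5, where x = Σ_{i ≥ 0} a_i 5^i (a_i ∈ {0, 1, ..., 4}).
(a_0, …, a_2) = (3, 4, 0)

v_5(3/11) = 0 (numerator and denominator both coprime to 5), so x ∈ ℤ_5^×. Compute digits iteratively via a_i = x_i mod 5, x_{i+1} = (x_i − a_i)/5, with x_0 = x:
  x_0 = 3/11;  a_0 = 3;  x_1 = (x_0 − 3)/5 = -6/11
  x_1 = -6/11;  a_1 = 4;  x_2 = (x_1 − 4)/5 = -10/11
  x_2 = -10/11;  a_2 = 0;  x_3 = (x_2 − 0)/5 = -2/11
Digits: (3, 4, 0).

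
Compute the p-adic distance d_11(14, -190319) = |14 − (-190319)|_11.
d_11(14, -190319) = 1/14641

Step 1 — x − y = 14 − (-190319) = 190333. Step 2 — v_11(190333) = 4 (factor: 190333 = (11^4 · 13); the sign does not affect v_p). Step 3 — |x − y|_11 = 11^{-4} = 1/14641.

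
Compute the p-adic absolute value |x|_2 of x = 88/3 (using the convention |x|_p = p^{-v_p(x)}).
|88/3|_2 = 1/8

Step 1 — compute v_2(x) by factoring powers of 2 out of the numerator and denominator: v_2(88/3) = 3. Step 2 — apply |x|_p = p^{-v_p(x)} = 2^{-3} = 1/8.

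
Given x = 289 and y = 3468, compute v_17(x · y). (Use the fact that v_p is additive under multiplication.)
v_17(1002252) = 4

v_p(x) = 2 (factor: 289 = 17^2 · 1); v_p(y) = 2 (factor: 3468 = 17^2 · 12). Additivity: v_p(xy) = v_p(x) + v_p(y) = 2 + 2 = 4. (Direct check: xy = 1002252 = 17^4 · (12).)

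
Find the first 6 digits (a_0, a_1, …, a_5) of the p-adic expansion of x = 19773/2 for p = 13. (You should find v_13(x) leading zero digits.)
(a_0, …, a_5) = (0, 0, 0, 11, 6, 6)

v_13(19773/2) = 3, so a_0 = ... = a_2 = 0. Factor out: x = 13^3 · u with u = 9/2 a unit in ℤ_13. Expand u iteratively via a_{v+i} = u_i mod 13, u_{i+1} = (u_i − a_{v+i})/13:
  u_0 = 9/2;  a_3 = 11;  u_1 = (u_0 − 11)/13 = -1/2
  u_1 = -1/2;  a_4 = 6;  u_2 = (u_1 − 6)/13 = -1/2
  u_2 = -1/2;  a_5 = 6;  u_3 = (u_2 − 6)/13 = -1/2
Digits: (0, 0, 0, 11, 6, 6).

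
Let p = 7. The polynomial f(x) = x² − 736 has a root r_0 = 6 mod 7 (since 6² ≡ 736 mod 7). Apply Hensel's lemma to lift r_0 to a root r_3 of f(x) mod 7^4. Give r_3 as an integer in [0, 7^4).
r_3 = 832 (mod 2401)

Hensel's recurrence: r_{i+1} = r_i − f(r_i)·(f′(r_i))^{-1} mod 7^{i+2}, with f′(x) = 2x. Iterate:
  r_0 = 6 (mod 7)
  r_1 = 48 (mod 49)
  r_2 = 146 (mod 343)
  r_3 = 832 (mod 2401)
Final: r_3 = 832, and one checks f(r_3) ≡ 0 mod 7^4.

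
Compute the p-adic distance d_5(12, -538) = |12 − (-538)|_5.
d_5(12, -538) = 1/25

Step 1 — x − y = 12 − (-538) = 550. Step 2 — v_5(550) = 2 (factor: 550 = (5^2 · 22); the sign does not affect v_p). Step 3 — |x − y|_5 = 5^{-2} = 1/25.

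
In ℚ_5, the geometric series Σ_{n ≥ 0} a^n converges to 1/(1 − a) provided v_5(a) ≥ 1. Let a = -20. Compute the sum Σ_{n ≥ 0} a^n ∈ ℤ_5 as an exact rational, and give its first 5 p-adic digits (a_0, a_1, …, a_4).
Σ a^n = 1/(1 − a) = 1/21;  first 5 digits = (1, 1, 0, 4, 3)

v_5(a) = 1 ≥ 1, so the series converges in ℤ_5 to 1/(1 − a) = 1/(1 − (-20)) = 1/21. Expand this rational in ℤ_5: compute digits iteratively via d_i = x_i mod 5, x_{i+1} = (x_i − d_i)/5. The first 5 digits are (1, 1, 0, 4, 3).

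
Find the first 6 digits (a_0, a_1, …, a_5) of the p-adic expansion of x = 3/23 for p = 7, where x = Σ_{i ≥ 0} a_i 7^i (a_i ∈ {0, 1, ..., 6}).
(a_0, …, a_5) = (5, 6, 3, 4, 3, 1)

v_7(3/23) = 0 (numerator and denominator both coprime to 7), so x ∈ ℤ_7^×. Compute digits iteratively via a_i = x_i mod 7, x_{i+1} = (x_i − a_i)/7, with x_0 = x:
  x_0 = 3/23;  a_0 = 5;  x_1 = (x_0 − 5)/7 = -16/23
  x_1 = -16/23;  a_1 = 6;  x_2 = (x_1 − 6)/7 = -22/23
  x_2 = -22/23;  a_2 = 3;  x_3 = (x_2 − 3)/7 = -13/23
  x_3 = -13/23;  a_3 = 4;  x_4 = (x_3 − 4)/7 = -15/23
  x_4 = -15/23;  a_4 = 3;  x_5 = (x_4 − 3)/7 = -12/23
  x_5 = -12/23;  a_5 = 1;  x_6 = (x_5 − 1)/7 = -5/23
Digits: (5, 6, 3, 4, 3, 1).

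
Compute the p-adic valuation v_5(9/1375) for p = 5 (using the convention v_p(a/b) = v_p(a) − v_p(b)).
v_5(9/1375) = -3

Factor powers of 5 from the numerator and denominator of the reduced fraction: 9 = 5^0 · 9 and 1375 = 5^3 · 11. Apply v_p(a/b) = v_p(a) − v_p(b): v_5(9/1375) = 0 − 3 = -3.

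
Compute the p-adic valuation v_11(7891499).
v_11(7891499) = 5

v_11(n) is the largest exponent k such that 11^k divides n. Factor out: 7891499 = 11^5 · 49. (Sign doesn't affect v_p.) So v_11(7891499) = 5.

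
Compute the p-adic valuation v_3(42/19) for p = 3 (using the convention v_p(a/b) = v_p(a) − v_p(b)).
v_3(42/19) = 1

Factor powers of 3 from the numerator and denominator of the reduced fraction: 42 = 3^1 · 14 and 19 = 3^0 · 19. Apply v_p(a/b) = v_p(a) − v_p(b): v_3(42/19) = 1 − 0 = 1.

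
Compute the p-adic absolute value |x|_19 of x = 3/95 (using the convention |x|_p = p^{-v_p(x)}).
|3/95|_19 = 19

Step 1 — compute v_19(x) by factoring powers of 19 out of the numerator and denominator: v_19(3/95) = -1. Step 2 — apply |x|_p = p^{-v_p(x)} = 19^{1} = 19.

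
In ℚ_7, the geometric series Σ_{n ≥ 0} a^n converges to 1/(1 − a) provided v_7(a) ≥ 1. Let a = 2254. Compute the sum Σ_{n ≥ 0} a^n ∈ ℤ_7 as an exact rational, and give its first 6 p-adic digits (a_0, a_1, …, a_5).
Σ a^n = 1/(1 − a) = -1/2253;  first 6 digits = (1, 0, 4, 6, 2, 1)

v_7(a) = 2 ≥ 1, so the series converges in ℤ_7 to 1/(1 − a) = 1/(1 − 2254) = -1/2253. Expand this rational in ℤ_7: compute digits iteratively via d_i = x_i mod 7, x_{i+1} = (x_i − d_i)/7. The first 6 digits are (1, 0, 4, 6, 2, 1).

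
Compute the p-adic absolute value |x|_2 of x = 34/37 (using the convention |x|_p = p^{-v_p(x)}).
|34/37|_2 = 1/2

Step 1 — compute v_2(x) by factoring powers of 2 out of the numerator and denominator: v_2(34/37) = 1. Step 2 — apply |x|_p = p^{-v_p(x)} = 2^{-1} = 1/2.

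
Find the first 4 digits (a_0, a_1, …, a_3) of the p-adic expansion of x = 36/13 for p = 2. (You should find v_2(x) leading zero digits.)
(a_0, …, a_3) = (0, 0, 1, 0)

v_2(36/13) = 2, so a_0 = ... = a_1 = 0. Factor out: x = 2^2 · u with u = 9/13 a unit in ℤ_2. Expand u iteratively via a_{v+i} = u_i mod 2, u_{i+1} = (u_i − a_{v+i})/2:
  u_0 = 9/13;  a_2 = 1;  u_1 = (u_0 − 1)/2 = -2/13
  u_1 = -2/13;  a_3 = 0;  u_2 = (u_1 − 0)/2 = -1/13
Digits: (0, 0, 1, 0).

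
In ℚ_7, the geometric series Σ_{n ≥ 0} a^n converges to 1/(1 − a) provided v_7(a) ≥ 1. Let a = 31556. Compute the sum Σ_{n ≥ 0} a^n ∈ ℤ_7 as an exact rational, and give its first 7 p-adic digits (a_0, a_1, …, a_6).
Σ a^n = 1/(1 − a) = -1/31555;  first 7 digits = (1, 0, 0, 1, 6, 1, 1)

v_7(a) = 3 ≥ 1, so the series converges in ℤ_7 to 1/(1 − a) = 1/(1 − 31556) = -1/31555. Expand this rational in ℤ_7: compute digits iteratively via d_i = x_i mod 7, x_{i+1} = (x_i − d_i)/7. The first 7 digits are (1, 0, 0, 1, 6, 1, 1).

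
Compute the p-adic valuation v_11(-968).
v_11(-968) = 2

v_11(n) is the largest exponent k such that 11^k divides n. Factor out: -968 = -11^2 · 8. (Sign doesn't affect v_p.) So v_11(-968) = 2.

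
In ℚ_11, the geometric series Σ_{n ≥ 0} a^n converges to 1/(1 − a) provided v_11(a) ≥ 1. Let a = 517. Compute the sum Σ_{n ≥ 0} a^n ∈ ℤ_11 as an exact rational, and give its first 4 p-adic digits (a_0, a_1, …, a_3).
Σ a^n = 1/(1 − a) = -1/516;  first 4 digits = (1, 3, 2, 8)

v_11(a) = 1 ≥ 1, so the series converges in ℤ_11 to 1/(1 − a) = 1/(1 − 517) = -1/516. Expand this rational in ℤ_11: compute digits iteratively via d_i = x_i mod 11, x_{i+1} = (x_i − d_i)/11. The first 4 digits are (1, 3, 2, 8).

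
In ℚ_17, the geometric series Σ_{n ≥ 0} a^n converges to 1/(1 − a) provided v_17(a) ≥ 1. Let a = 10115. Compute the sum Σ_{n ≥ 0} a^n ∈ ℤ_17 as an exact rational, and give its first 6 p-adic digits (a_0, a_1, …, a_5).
Σ a^n = 1/(1 − a) = -1/10114;  first 6 digits = (1, 0, 1, 2, 1, 4)

v_17(a) = 2 ≥ 1, so the series converges in ℤ_17 to 1/(1 − a) = 1/(1 − 10115) = -1/10114. Expand this rational in ℤ_17: compute digits iteratively via d_i = x_i mod 17, x_{i+1} = (x_i − d_i)/17. The first 6 digits are (1, 0, 1, 2, 1, 4).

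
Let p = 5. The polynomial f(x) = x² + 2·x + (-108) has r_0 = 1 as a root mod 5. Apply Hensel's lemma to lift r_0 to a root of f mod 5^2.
r_1 = 21 (mod 25)

Hensel: r_{i+1} = r_i − f(r_i)·(f′(r_i))^{-1} mod 5^{i+2}, f′(x) = 2x + 2. Iterate:
  r_0 = 1 (mod 5)
  r_1 = 21 (mod 25)
Final: r = 21 satisfies f(r) ≡ 0 mod 5^2.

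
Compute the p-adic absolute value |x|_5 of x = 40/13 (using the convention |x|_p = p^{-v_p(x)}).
|40/13|_5 = 1/5

Step 1 — compute v_5(x) by factoring powers of 5 out of the numerator and denominator: v_5(40/13) = 1. Step 2 — apply |x|_p = p^{-v_p(x)} = 5^{-1} = 1/5.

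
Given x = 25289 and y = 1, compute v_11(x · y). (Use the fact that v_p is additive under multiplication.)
v_11(25289) = 3

v_p(x) = 3 (factor: 25289 = 11^3 · 19); v_p(y) = 0 (factor: 1 = 11^0 · 1). Additivity: v_p(xy) = v_p(x) + v_p(y) = 3 + 0 = 3. (Direct check: xy = 25289 = 11^3 · (19).)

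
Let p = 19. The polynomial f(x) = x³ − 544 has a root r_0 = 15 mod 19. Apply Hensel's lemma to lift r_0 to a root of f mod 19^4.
r_3 = 97599 (mod 130321)

Hensel: r_{i+1} = r_i − f(r_i)/f′(r_i) mod 19^{i+2}, where f′(x) = 3x². Iterate:
  r_0 = 15 (mod 19)
  r_1 = 129 (mod 361)
  r_2 = 1573 (mod 6859)
  r_3 = 97599 (mod 130321)
Final: r = 97599 with f(r) ≡ 0 mod 19^4.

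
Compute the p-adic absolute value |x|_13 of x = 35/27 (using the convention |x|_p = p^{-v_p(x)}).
|35/27|_13 = 1

Step 1 — compute v_13(x) by factoring powers of 13 out of the numerator and denominator: v_13(35/27) = 0. Step 2 — apply |x|_p = p^{-v_p(x)} = 13^{0} = 1.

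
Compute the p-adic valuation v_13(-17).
v_13(-17) = 0

v_13(n) is the largest exponent k such that 13^k divides n. Factor out: -17 = -13^0 · 17. (Sign doesn't affect v_p.) So v_13(-17) = 0.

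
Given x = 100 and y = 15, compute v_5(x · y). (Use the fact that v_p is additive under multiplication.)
v_5(1500) = 3

v_p(x) = 2 (factor: 100 = 5^2 · 4); v_p(y) = 1 (factor: 15 = 5^1 · 3). Additivity: v_p(xy) = v_p(x) + v_p(y) = 2 + 1 = 3. (Direct check: xy = 1500 = 5^3 · (12).)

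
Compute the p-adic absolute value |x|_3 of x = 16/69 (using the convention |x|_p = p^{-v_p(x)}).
|16/69|_3 = 3

Step 1 — compute v_3(x) by factoring powers of 3 out of the numerator and denominator: v_3(16/69) = -1. Step 2 — apply |x|_p = p^{-v_p(x)} = 3^{1} = 3.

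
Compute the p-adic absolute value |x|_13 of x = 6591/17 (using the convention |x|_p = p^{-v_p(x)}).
|6591/17|_13 = 1/2197

Step 1 — compute v_13(x) by factoring powers of 13 out of the numerator and denominator: v_13(6591/17) = 3. Step 2 — apply |x|_p = p^{-v_p(x)} = 13^{-3} = 1/2197.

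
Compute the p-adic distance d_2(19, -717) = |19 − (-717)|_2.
d_2(19, -717) = 1/32

Step 1 — x − y = 19 − (-717) = 736. Step 2 — v_2(736) = 5 (factor: 736 = (2^5 · 23); the sign does not affect v_p). Step 3 — |x − y|_2 = 2^{-5} = 1/32.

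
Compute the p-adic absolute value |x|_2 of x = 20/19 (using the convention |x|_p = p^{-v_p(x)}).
|20/19|_2 = 1/4

Step 1 — compute v_2(x) by factoring powers of 2 out of the numerator and denominator: v_2(20/19) = 2. Step 2 — apply |x|_p = p^{-v_p(x)} = 2^{-2} = 1/4.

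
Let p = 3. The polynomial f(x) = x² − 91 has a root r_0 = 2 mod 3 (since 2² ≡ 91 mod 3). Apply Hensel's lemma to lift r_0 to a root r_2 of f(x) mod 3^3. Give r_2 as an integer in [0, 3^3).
r_2 = 8 (mod 27)

Hensel's recurrence: r_{i+1} = r_i − f(r_i)·(f′(r_i))^{-1} mod 3^{i+2}, with f′(x) = 2x. Iterate:
  r_0 = 2 (mod 3)
  r_1 = 8 (mod 9)
  r_2 = 8 (mod 27)
Final: r_2 = 8, and one checks f(r_2) ≡ 0 mod 3^3.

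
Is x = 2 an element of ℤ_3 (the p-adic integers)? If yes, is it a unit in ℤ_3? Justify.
x ∈ ℤ_3^× (unit); v_3(x) = 0

ℤ_3 = {x ∈ ℚ_3 : v_3(x) ≥ 0} and ℤ_3^× = {x ∈ ℤ_3 : v_3(x) = 0}. Here v_3(2) = v_3(num) − v_3(den) = 0; compare against these criteria.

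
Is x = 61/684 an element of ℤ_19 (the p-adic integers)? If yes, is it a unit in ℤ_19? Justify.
x ∉ ℤ_19 (v_19(x) = -1 < 0)

ℤ_19 = {x ∈ ℚ_19 : v_19(x) ≥ 0} and ℤ_19^× = {x ∈ ℤ_19 : v_19(x) = 0}. Here v_19(61/684) = v_19(num) − v_19(den) = -1; compare against these criteria.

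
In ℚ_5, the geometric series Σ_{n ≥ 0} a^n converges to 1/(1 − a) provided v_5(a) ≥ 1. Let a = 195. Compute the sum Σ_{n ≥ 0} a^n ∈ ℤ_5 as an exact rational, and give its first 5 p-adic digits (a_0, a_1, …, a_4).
Σ a^n = 1/(1 − a) = -1/194;  first 5 digits = (1, 4, 3, 4, 0)

v_5(a) = 1 ≥ 1, so the series converges in ℤ_5 to 1/(1 − a) = 1/(1 − 195) = -1/194. Expand this rational in ℤ_5: compute digits iteratively via d_i = x_i mod 5, x_{i+1} = (x_i − d_i)/5. The first 5 digits are (1, 4, 3, 4, 0).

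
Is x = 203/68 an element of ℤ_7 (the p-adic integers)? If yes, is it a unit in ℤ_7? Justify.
x ∈ ℤ_7 but not a unit; v_7(x) = 1 > 0

ℤ_7 = {x ∈ ℚ_7 : v_7(x) ≥ 0} and ℤ_7^× = {x ∈ ℤ_7 : v_7(x) = 0}. Here v_7(203/68) = v_7(num) − v_7(den) = 1; compare against these criteria.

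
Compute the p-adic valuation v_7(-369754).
v_7(-369754) = 5

v_7(n) is the largest exponent k such that 7^k divides n. Factor out: -369754 = -7^5 · 22. (Sign doesn't affect v_p.) So v_7(-369754) = 5.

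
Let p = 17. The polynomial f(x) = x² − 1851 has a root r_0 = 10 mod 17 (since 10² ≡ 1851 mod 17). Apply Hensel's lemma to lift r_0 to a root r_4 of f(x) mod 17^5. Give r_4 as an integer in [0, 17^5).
r_4 = 240560 (mod 1419857)

Hensel's recurrence: r_{i+1} = r_i − f(r_i)·(f′(r_i))^{-1} mod 17^{i+2}, with f′(x) = 2x. Iterate:
  r_0 = 10 (mod 17)
  r_1 = 112 (mod 289)
  r_2 = 4736 (mod 4913)
  r_3 = 73518 (mod 83521)
  r_4 = 240560 (mod 1419857)
Final: r_4 = 240560, and one checks f(r_4) ≡ 0 mod 17^5.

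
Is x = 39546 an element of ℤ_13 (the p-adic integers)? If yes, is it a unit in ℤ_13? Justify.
x ∈ ℤ_13 but not a unit; v_13(x) = 3 > 0

ℤ_13 = {x ∈ ℚ_13 : v_13(x) ≥ 0} and ℤ_13^× = {x ∈ ℤ_13 : v_13(x) = 0}. Here v_13(39546) = v_13(num) − v_13(den) = 3; compare against these criteria.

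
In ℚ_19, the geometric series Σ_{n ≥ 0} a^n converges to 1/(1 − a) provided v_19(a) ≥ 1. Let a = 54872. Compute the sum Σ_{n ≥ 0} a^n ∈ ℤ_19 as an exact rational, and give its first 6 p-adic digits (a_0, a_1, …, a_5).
Σ a^n = 1/(1 − a) = -1/54871;  first 6 digits = (1, 0, 0, 8, 0, 0)

v_19(a) = 3 ≥ 1, so the series converges in ℤ_19 to 1/(1 − a) = 1/(1 − 54872) = -1/54871. Expand this rational in ℤ_19: compute digits iteratively via d_i = x_i mod 19, x_{i+1} = (x_i − d_i)/19. The first 6 digits are (1, 0, 0, 8, 0, 0).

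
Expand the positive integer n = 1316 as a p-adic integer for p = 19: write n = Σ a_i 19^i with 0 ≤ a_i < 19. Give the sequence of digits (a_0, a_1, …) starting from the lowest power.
(a_0, a_1, …) = (5, 12, 3)

Repeated division by 19 gives the digits low-to-high: 1316 = 5 + 12·19^1 + 3·19^2. Digit sequence: (5, 12, 3).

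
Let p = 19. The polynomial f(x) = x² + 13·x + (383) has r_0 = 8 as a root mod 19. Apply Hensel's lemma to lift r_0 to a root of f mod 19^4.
r_3 = 115870 (mod 130321)

Hensel: r_{i+1} = r_i − f(r_i)·(f′(r_i))^{-1} mod 19^{i+2}, f′(x) = 2x + 13. Iterate:
  r_0 = 8 (mod 19)
  r_1 = 350 (mod 361)
  r_2 = 6126 (mod 6859)
  r_3 = 115870 (mod 130321)
Final: r = 115870 satisfies f(r) ≡ 0 mod 19^4.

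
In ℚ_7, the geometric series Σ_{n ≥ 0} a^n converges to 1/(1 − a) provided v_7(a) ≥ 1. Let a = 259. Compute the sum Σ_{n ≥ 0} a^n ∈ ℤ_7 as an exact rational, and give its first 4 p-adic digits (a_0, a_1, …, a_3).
Σ a^n = 1/(1 − a) = -1/258;  first 4 digits = (1, 2, 2, 1)

v_7(a) = 1 ≥ 1, so the series converges in ℤ_7 to 1/(1 − a) = 1/(1 − 259) = -1/258. Expand this rational in ℤ_7: compute digits iteratively via d_i = x_i mod 7, x_{i+1} = (x_i − d_i)/7. The first 4 digits are (1, 2, 2, 1).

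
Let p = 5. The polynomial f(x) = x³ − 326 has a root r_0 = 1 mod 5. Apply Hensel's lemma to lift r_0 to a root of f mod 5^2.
r_1 = 1 (mod 25)

Hensel: r_{i+1} = r_i − f(r_i)/f′(r_i) mod 5^{i+2}, where f′(x) = 3x². Iterate:
  r_0 = 1 (mod 5)
  r_1 = 1 (mod 25)
Final: r = 1 with f(r) ≡ 0 mod 5^2.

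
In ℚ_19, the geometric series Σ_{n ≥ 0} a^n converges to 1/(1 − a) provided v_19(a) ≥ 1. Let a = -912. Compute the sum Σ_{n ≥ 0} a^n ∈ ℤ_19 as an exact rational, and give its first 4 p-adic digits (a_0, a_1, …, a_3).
Σ a^n = 1/(1 − a) = 1/913;  first 4 digits = (1, 9, 2, 14)

v_19(a) = 1 ≥ 1, so the series converges in ℤ_19 to 1/(1 − a) = 1/(1 − (-912)) = 1/913. Expand this rational in ℤ_19: compute digits iteratively via d_i = x_i mod 19, x_{i+1} = (x_i − d_i)/19. The first 4 digits are (1, 9, 2, 14).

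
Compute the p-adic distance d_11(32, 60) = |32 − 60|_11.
d_11(32, 60) = 1

Step 1 — x − y = 32 − 60 = -28. Step 2 — v_11(-28) = 0 (factor: -28 = −(11^0 · 28); the sign does not affect v_p). Step 3 — |x − y|_11 = 11^{0} = 1.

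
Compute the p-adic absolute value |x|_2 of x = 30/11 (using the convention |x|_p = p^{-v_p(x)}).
|30/11|_2 = 1/2

Step 1 — compute v_2(x) by factoring powers of 2 out of the numerator and denominator: v_2(30/11) = 1. Step 2 — apply |x|_p = p^{-v_p(x)} = 2^{-1} = 1/2.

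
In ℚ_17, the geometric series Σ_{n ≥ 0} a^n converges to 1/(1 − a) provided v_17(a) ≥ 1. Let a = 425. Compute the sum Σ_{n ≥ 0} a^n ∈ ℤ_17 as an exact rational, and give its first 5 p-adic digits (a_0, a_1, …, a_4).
Σ a^n = 1/(1 − a) = -1/424;  first 5 digits = (1, 8, 14, 4, 2)

v_17(a) = 1 ≥ 1, so the series converges in ℤ_17 to 1/(1 − a) = 1/(1 − 425) = -1/424. Expand this rational in ℤ_17: compute digits iteratively via d_i = x_i mod 17, x_{i+1} = (x_i − d_i)/17. The first 5 digits are (1, 8, 14, 4, 2).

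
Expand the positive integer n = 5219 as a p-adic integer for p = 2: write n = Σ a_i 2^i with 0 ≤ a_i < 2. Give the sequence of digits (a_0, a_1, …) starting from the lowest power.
(a_0, a_1, …) = (1, 1, 0, 0, 0, 1, 1, 0, 0, 0, 1, 0, 1)

Repeated division by 2 gives the digits low-to-high: 5219 = 1 + 1·2^1 + 1·2^5 + 1·2^6 + 1·2^10 + 1·2^12. Digit sequence: (1, 1, 0, 0, 0, 1, 1, 0, 0, 0, 1, 0, 1).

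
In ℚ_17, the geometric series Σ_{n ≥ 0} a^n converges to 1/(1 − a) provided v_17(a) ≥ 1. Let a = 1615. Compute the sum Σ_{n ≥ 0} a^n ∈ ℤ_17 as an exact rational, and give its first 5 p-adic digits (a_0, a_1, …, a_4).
Σ a^n = 1/(1 − a) = -1/1614;  first 5 digits = (1, 10, 3, 1, 13)

v_17(a) = 1 ≥ 1, so the series converges in ℤ_17 to 1/(1 − a) = 1/(1 − 1615) = -1/1614. Expand this rational in ℤ_17: compute digits iteratively via d_i = x_i mod 17, x_{i+1} = (x_i − d_i)/17. The first 5 digits are (1, 10, 3, 1, 13).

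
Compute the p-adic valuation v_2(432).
v_2(432) = 4

v_2(n) is the largest exponent k such that 2^k divides n. Factor out: 432 = 2^4 · 27. (Sign doesn't affect v_p.) So v_2(432) = 4.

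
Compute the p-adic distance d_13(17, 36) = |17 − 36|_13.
d_13(17, 36) = 1

Step 1 — x − y = 17 − 36 = -19. Step 2 — v_13(-19) = 0 (factor: -19 = −(13^0 · 19); the sign does not affect v_p). Step 3 — |x − y|_13 = 13^{0} = 1.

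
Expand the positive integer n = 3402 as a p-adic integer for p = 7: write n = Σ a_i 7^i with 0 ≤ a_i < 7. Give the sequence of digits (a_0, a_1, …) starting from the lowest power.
(a_0, a_1, …) = (0, 3, 6, 2, 1)

Repeated division by 7 gives the digits low-to-high: 3402 = 3·7^1 + 6·7^2 + 2·7^3 + 1·7^4. Digit sequence: (0, 3, 6, 2, 1).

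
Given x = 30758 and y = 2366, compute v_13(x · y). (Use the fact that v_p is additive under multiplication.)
v_13(72773428) = 5

v_p(x) = 3 (factor: 30758 = 13^3 · 14); v_p(y) = 2 (factor: 2366 = 13^2 · 14). Additivity: v_p(xy) = v_p(x) + v_p(y) = 3 + 2 = 5. (Direct check: xy = 72773428 = 13^5 · (196).)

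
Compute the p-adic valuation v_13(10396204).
v_13(10396204) = 5

v_13(n) is the largest exponent k such that 13^k divides n. Factor out: 10396204 = 13^5 · 28. (Sign doesn't affect v_p.) So v_13(10396204) = 5.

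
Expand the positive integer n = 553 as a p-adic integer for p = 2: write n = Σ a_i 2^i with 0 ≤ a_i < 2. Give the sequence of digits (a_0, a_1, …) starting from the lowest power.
(a_0, a_1, …) = (1, 0, 0, 1, 0, 1, 0, 0, 0, 1)

Repeated division by 2 gives the digits low-to-high: 553 = 1 + 1·2^3 + 1·2^5 + 1·2^9. Digit sequence: (1, 0, 0, 1, 0, 1, 0, 0, 0, 1).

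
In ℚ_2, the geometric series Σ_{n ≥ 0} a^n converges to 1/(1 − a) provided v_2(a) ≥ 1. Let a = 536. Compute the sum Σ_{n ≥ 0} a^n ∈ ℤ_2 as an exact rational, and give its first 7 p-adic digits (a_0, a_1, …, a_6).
Σ a^n = 1/(1 − a) = -1/535;  first 7 digits = (1, 0, 0, 1, 1, 0, 1)

v_2(a) = 3 ≥ 1, so the series converges in ℤ_2 to 1/(1 − a) = 1/(1 − 536) = -1/535. Expand this rational in ℤ_2: compute digits iteratively via d_i = x_i mod 2, x_{i+1} = (x_i − d_i)/2. The first 7 digits are (1, 0, 0, 1, 1, 0, 1).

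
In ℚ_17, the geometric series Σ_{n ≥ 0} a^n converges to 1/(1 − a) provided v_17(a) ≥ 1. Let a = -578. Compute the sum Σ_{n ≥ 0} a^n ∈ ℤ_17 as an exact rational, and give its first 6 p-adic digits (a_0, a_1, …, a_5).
Σ a^n = 1/(1 − a) = 1/579;  first 6 digits = (1, 0, 15, 16, 3, 0)

v_17(a) = 2 ≥ 1, so the series converges in ℤ_17 to 1/(1 − a) = 1/(1 − (-578)) = 1/579. Expand this rational in ℤ_17: compute digits iteratively via d_i = x_i mod 17, x_{i+1} = (x_i − d_i)/17. The first 6 digits are (1, 0, 15, 16, 3, 0).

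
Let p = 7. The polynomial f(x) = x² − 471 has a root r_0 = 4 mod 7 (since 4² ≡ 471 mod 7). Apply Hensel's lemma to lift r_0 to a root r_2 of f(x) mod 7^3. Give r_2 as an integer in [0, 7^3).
r_2 = 165 (mod 343)

Hensel's recurrence: r_{i+1} = r_i − f(r_i)·(f′(r_i))^{-1} mod 7^{i+2}, with f′(x) = 2x. Iterate:
  r_0 = 4 (mod 7)
  r_1 = 18 (mod 49)
  r_2 = 165 (mod 343)
Final: r_2 = 165, and one checks f(r_2) ≡ 0 mod 7^3.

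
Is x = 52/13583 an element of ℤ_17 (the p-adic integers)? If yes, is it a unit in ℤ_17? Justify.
x ∉ ℤ_17 (v_17(x) = -2 < 0)

ℤ_17 = {x ∈ ℚ_17 : v_17(x) ≥ 0} and ℤ_17^× = {x ∈ ℤ_17 : v_17(x) = 0}. Here v_17(52/13583) = v_17(num) − v_17(den) = -2; compare against these criteria.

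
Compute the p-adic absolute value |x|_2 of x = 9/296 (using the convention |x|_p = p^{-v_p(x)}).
|9/296|_2 = 8

Step 1 — compute v_2(x) by factoring powers of 2 out of the numerator and denominator: v_2(9/296) = -3. Step 2 — apply |x|_p = p^{-v_p(x)} = 2^{3} = 8.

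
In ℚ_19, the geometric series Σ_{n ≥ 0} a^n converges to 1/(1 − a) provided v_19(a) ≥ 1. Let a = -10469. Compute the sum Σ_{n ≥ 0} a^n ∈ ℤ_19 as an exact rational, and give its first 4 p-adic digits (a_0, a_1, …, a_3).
Σ a^n = 1/(1 − a) = 1/10470;  first 4 digits = (1, 0, 9, 17)

v_19(a) = 2 ≥ 1, so the series converges in ℤ_19 to 1/(1 − a) = 1/(1 − (-10469)) = 1/10470. Expand this rational in ℤ_19: compute digits iteratively via d_i = x_i mod 19, x_{i+1} = (x_i − d_i)/19. The first 4 digits are (1, 0, 9, 17).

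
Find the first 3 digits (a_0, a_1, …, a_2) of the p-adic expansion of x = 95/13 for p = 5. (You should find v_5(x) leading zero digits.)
(a_0, …, a_2) = (0, 3, 2)

v_5(95/13) = 1, so a_0 = ... = a_0 = 0. Factor out: x = 5^1 · u with u = 19/13 a unit in ℤ_5. Expand u iteratively via a_{v+i} = u_i mod 5, u_{i+1} = (u_i − a_{v+i})/5:
  u_0 = 19/13;  a_1 = 3;  u_1 = (u_0 − 3)/5 = -4/13
  u_1 = -4/13;  a_2 = 2;  u_2 = (u_1 − 2)/5 = -6/13
Digits: (0, 3, 2).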